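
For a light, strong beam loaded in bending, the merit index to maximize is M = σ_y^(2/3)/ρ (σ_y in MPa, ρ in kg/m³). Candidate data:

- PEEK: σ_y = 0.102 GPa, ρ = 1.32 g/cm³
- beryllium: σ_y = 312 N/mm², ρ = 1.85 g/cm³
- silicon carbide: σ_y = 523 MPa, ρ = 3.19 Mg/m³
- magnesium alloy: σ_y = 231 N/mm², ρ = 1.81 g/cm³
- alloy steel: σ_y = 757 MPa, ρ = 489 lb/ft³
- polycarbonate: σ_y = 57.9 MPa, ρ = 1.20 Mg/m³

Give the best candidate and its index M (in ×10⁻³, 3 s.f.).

In SI units:
  PEEK: σ_y = 102.0 MPa, ρ = 1320 kg/m³
  beryllium: σ_y = 312.0 MPa, ρ = 1850 kg/m³
  silicon carbide: σ_y = 523.0 MPa, ρ = 3190 kg/m³
  magnesium alloy: σ_y = 231.0 MPa, ρ = 1810 kg/m³
  alloy steel: σ_y = 757.0 MPa, ρ = 7833 kg/m³
  polycarbonate: σ_y = 57.90 MPa, ρ = 1200 kg/m³
  beryllium: M = 24.9×10⁻³
  magnesium alloy: M = 20.8×10⁻³
  silicon carbide: M = 20.3×10⁻³
  PEEK: M = 16.5×10⁻³
  polycarbonate: M = 12.5×10⁻³
  alloy steel: M = 10.6×10⁻³
Highest index: beryllium.

beryllium, M = 24.9×10⁻³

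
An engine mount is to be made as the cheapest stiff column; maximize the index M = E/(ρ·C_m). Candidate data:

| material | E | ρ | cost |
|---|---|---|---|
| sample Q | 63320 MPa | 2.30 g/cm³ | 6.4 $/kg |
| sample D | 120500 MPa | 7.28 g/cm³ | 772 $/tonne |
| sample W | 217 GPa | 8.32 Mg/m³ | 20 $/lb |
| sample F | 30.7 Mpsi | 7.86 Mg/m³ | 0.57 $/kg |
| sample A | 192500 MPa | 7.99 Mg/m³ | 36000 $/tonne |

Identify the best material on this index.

Normalizing units and computing the index:
  sample Q: E = 63.32 GPa, ρ = 2300 kg/m³, cost = 6.400 $/kg
  sample D: E = 120.5 GPa, ρ = 7280 kg/m³, cost = 0.7720 $/kg
  sample W: E = 217.0 GPa, ρ = 8320 kg/m³, cost = 44.09 $/kg
  sample F: E = 211.7 GPa, ρ = 7860 kg/m³, cost = 0.5700 $/kg
  sample A: E = 192.5 GPa, ρ = 7990 kg/m³, cost = 36.00 $/kg
  sample F: M = 47.2 MN·m per $
  sample D: M = 21.4 MN·m per $
  sample Q: M = 4.30 MN·m per $
  sample A: M = 0.669 MN·m per $
  sample W: M = 0.592 MN·m per $
The maximum is for sample F.

sample F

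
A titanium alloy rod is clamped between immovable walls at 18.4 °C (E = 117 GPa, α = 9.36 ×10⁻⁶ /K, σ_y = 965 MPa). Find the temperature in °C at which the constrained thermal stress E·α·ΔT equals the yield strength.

E·α·ΔT = 965.0 MPa ⇒ ΔT = 965.0 / (117.0×10³ × 9.36×10⁻⁶) = 881.2 K.
T = 18.4 + 881.2 = 899.6 °C.

900 °C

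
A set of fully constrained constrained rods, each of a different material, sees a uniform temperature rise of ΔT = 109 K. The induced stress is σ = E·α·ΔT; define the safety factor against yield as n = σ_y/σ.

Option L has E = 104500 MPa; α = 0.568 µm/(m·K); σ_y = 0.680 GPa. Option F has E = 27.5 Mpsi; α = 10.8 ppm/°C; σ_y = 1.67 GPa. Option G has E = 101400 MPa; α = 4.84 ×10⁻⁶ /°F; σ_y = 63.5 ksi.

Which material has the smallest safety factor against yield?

Converting E to GPa, α to ×10⁻⁶/K, σ_y to MPa, then σ and n for each:
  option L: E = 104.5, α = 0.568, σ_y = 680.0 → σ = 6.47 MPa, n = 105
  option F: E = 189.6, α = 10.8, σ_y = 1670 → σ = 223 MPa, n = 7.48
  option G: E = 101.4, α = 8.71, σ_y = 437.8 → σ = 96.3 MPa, n = 4.55
Option G has the lowest safety factor, n = 4.55.

option G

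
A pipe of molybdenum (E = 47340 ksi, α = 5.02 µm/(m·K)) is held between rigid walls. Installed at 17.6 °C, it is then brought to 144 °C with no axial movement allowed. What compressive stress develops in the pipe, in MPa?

207 MPa

E = 47340 ksi = 326.4 GPa.
ΔT = 126.4 K. Constrained thermal stress σ = E·α·ΔT = 326.4×10³ MPa × 5.02×10⁻⁶ × 126.4 = 207 MPa (compressive).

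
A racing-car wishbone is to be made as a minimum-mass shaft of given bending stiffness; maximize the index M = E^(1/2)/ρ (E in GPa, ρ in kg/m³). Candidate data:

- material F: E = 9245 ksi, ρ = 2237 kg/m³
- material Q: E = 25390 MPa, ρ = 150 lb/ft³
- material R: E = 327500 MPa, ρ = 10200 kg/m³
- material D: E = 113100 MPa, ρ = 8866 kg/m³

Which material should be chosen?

material F

Convert each candidate to consistent units, then evaluate M:
  material F: E = 63.74 GPa, ρ = 2237 kg/m³
  material Q: E = 25.39 GPa, ρ = 2403 kg/m³
  material R: E = 327.5 GPa, ρ = 10200 kg/m³
  material D: E = 113.1 GPa, ρ = 8866 kg/m³
  material F: M = 3.57×10⁻³
  material Q: M = 2.10×10⁻³
  material R: M = 1.77×10⁻³
  material D: M = 1.20×10⁻³
Material F ranks first.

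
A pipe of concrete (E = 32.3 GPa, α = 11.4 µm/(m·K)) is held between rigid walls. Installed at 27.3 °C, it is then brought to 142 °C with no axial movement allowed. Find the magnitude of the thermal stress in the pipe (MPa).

42.2 MPa

ΔT = 114.7 K. Constrained thermal stress σ = E·α·ΔT = 32.30×10³ MPa × 11.4×10⁻⁶ × 114.7 = 42.2 MPa (compressive).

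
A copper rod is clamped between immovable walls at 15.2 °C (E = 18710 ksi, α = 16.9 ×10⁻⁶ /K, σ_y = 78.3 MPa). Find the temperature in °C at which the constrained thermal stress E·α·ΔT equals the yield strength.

51.1 °C

E = 18710 ksi = 129.0 GPa.
E·α·ΔT = 78.30 MPa ⇒ ΔT = 78.30 / (129.0×10³ × 16.9×10⁻⁶) = 35.92 K.
T = 15.2 + 35.92 = 51.12 °C.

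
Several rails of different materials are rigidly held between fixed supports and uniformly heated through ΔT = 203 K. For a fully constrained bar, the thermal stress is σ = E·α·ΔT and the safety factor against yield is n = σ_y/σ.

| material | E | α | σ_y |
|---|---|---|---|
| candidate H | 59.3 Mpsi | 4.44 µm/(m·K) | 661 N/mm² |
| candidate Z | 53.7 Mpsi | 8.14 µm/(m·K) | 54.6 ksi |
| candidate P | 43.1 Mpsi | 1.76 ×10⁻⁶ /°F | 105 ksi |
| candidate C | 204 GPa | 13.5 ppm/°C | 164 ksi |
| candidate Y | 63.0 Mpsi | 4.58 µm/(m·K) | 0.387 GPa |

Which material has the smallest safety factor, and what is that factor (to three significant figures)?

Per material, after unit conversion:
  candidate H: E = 408.9, α = 4.44, σ_y = 661.0 → σ = 369 MPa, n = 1.79
  candidate Z: E = 370.2, α = 8.14, σ_y = 376.5 → σ = 612 MPa, n = 0.615
  candidate P: E = 297.2, α = 3.17, σ_y = 723.9 → σ = 191 MPa, n = 3.79
  candidate C: E = 204.0, α = 13.5, σ_y = 1131 → σ = 559 MPa, n = 2.02
  candidate Y: E = 434.4, α = 4.58, σ_y = 387.0 → σ = 404 MPa, n = 0.958
Candidate Z has the lowest safety factor, n = 0.615.

candidate Z, n = 0.615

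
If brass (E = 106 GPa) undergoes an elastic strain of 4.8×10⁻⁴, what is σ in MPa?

σ = E·ε = 106000 MPa × 4.8×10⁻⁴ = 50.9 MPa.

50.9 MPa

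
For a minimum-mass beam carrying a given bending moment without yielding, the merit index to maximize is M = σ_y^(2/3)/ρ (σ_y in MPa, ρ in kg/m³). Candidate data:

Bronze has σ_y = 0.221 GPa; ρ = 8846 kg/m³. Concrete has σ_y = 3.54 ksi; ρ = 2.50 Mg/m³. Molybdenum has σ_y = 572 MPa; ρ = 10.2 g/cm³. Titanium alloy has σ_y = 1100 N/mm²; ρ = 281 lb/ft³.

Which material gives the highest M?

After converting to SI:
  bronze: σ_y = 221.0 MPa, ρ = 8846 kg/m³
  concrete: σ_y = 24.41 MPa, ρ = 2500 kg/m³
  molybdenum: σ_y = 572.0 MPa, ρ = 10200 kg/m³
  titanium alloy: σ_y = 1100 MPa, ρ = 4501 kg/m³
  titanium alloy: M = 23.7×10⁻³
  molybdenum: M = 6.76×10⁻³
  bronze: M = 4.13×10⁻³
  concrete: M = 3.37×10⁻³
Highest index: titanium alloy.

titanium alloy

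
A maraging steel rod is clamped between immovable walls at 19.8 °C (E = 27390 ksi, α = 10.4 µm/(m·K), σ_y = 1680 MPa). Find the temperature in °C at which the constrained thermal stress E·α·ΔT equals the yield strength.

875 °C

E = 27390 ksi = 188.8 GPa.
E·α·ΔT = 1680 MPa ⇒ ΔT = 1680 / (188.8×10³ × 10.4×10⁻⁶) = 855.4 K.
T = 19.8 + 855.4 = 875.2 °C.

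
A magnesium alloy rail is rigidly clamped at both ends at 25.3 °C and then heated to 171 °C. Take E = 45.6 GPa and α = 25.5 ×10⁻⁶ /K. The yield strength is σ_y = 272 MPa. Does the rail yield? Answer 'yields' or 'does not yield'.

ΔT = 145.7 K. Constrained thermal stress σ = E·α·ΔT = 45.60×10³ MPa × 25.5×10⁻⁶ × 145.7 = 169 MPa (compressive).
Compare to σ_y = 272 MPa: σ < σ_y, so it does not yield.

does not yield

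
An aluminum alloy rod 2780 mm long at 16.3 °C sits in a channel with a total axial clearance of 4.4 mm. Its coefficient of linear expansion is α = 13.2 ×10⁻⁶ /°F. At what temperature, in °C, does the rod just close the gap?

α = 13.2×10⁻⁶/°F × 9/5 = 23.8×10⁻⁶/K.
α·L₀·ΔT = 4.4 mm ⇒ ΔT = 4.4 / (23.8×10⁻⁶ × 2780.0) = 66.61 K.
T = 16.3 + 66.61 = 82.91 °C.

82.9 °C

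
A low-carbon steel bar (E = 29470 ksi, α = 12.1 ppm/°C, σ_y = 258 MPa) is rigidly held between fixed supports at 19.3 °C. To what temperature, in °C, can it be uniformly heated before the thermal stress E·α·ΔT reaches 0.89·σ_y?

113 °C

E = 29470 ksi = 203.2 GPa.
E·α·ΔT = 229.6 MPa ⇒ ΔT = 229.6 / (203.2×10³ × 12.1×10⁻⁶) = 93.40 K.
T = 19.3 + 93.40 = 112.7 °C.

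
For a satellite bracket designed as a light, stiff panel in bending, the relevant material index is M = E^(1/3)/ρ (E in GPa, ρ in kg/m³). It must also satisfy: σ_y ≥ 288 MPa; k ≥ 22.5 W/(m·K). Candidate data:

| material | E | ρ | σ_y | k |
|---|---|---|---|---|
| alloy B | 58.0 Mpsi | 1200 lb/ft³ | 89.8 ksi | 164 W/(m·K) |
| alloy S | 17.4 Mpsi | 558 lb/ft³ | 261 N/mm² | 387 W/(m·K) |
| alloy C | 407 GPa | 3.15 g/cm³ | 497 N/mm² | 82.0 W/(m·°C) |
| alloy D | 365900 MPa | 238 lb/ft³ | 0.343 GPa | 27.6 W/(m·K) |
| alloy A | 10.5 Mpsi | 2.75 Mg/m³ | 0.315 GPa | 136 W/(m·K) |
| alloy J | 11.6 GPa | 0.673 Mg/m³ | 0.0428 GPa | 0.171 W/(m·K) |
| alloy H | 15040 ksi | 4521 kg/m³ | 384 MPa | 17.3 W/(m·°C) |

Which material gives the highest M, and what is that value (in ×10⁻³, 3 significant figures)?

alloy C, M = 2.35×10⁻³

Screen on constraints: σ_y ≥ 288 MPa; k ≥ 22.5 W/(m·K). Survivors: alloy B, alloy C, alloy D, alloy A.
Convert each candidate to consistent units, then evaluate M:
  alloy B: E = 399.9 GPa, ρ = 19220 kg/m³
  alloy C: E = 407.0 GPa, ρ = 3150 kg/m³
  alloy D: E = 365.9 GPa, ρ = 3812 kg/m³
  alloy A: E = 72.39 GPa, ρ = 2750 kg/m³
  alloy C: M = 2.35×10⁻³
  alloy D: M = 1.88×10⁻³
  alloy A: M = 1.52×10⁻³
  alloy B: M = 0.383×10⁻³
Alloy C has the largest M.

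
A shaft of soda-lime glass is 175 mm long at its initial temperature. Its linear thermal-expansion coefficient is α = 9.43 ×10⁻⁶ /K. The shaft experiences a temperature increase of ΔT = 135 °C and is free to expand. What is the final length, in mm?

ΔL = α·L₀·ΔT = 9.43×10⁻⁶ × 175 mm × 135.0 K = 0.223 mm.
L = L₀ + ΔL = 175 + 0.223 = 175.22 mm.

175.22 mm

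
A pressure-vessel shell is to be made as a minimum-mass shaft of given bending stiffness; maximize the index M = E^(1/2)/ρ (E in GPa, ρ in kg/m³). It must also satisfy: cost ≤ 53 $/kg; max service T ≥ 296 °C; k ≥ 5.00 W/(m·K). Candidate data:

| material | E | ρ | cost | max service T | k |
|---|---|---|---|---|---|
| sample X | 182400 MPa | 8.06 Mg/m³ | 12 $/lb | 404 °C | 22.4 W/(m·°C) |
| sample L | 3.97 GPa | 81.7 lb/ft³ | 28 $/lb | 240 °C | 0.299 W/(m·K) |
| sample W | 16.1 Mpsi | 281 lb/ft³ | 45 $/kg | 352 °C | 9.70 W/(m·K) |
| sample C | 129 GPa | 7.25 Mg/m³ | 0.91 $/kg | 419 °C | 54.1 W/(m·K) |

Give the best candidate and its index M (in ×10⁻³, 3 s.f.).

Screen on constraints: cost ≤ 53 $/kg; max service T ≥ 296 °C; k ≥ 5.00 W/(m·K). Survivors: sample X, sample W, sample C.
In SI units:
  sample X: E = 182.4 GPa, ρ = 8060 kg/m³
  sample W: E = 111.0 GPa, ρ = 4501 kg/m³
  sample C: E = 129.0 GPa, ρ = 7250 kg/m³
  sample W: M = 2.34×10⁻³
  sample X: M = 1.68×10⁻³
  sample C: M = 1.57×10⁻³
Sample W ranks first.

sample W, M = 2.34×10⁻³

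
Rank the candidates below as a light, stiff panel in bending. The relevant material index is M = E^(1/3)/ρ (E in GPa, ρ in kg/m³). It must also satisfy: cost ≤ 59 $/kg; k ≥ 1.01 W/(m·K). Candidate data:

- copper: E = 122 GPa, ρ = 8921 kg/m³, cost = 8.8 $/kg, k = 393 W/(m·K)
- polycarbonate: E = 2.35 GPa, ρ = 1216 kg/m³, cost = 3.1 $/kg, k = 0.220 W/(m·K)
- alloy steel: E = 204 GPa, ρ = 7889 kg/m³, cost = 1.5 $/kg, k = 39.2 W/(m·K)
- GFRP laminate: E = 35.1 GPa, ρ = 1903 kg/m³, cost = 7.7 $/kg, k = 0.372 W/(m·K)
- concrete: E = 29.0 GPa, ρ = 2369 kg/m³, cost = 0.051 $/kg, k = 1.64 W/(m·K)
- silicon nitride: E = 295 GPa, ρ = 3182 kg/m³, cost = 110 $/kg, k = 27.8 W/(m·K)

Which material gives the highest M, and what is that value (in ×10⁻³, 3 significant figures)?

concrete, M = 1.30×10⁻³

Screen on constraints: cost ≤ 59 $/kg; k ≥ 1.01 W/(m·K). Survivors: copper, alloy steel, concrete.
Per-candidate index values:
  concrete: M = 1.30×10⁻³
  alloy steel: M = 0.746×10⁻³
  copper: M = 0.556×10⁻³
Concrete ranks first.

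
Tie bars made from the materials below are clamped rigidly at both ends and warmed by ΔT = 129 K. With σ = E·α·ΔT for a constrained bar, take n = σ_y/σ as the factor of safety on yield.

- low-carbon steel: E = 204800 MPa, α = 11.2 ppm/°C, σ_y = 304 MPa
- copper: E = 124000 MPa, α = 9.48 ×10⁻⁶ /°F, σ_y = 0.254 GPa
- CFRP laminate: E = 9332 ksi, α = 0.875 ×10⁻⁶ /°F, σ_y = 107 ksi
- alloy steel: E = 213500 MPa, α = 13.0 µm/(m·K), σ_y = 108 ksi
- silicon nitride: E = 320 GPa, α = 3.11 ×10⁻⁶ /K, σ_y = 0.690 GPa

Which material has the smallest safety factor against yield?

Converting E to GPa, α to ×10⁻⁶/K, σ_y to MPa, then σ and n for each:
  low-carbon steel: E = 204.8, α = 11.2, σ_y = 304.0 → σ = 296 MPa, n = 1.03
  copper: E = 124.0, α = 17.1, σ_y = 254.0 → σ = 273 MPa, n = 0.931
  CFRP laminate: E = 64.34, α = 1.57, σ_y = 737.7 → σ = 13.1 MPa, n = 56.4
  alloy steel: E = 213.5, α = 13.0, σ_y = 744.6 → σ = 358 MPa, n = 2.08
  silicon nitride: E = 320.0, α = 3.11, σ_y = 690.0 → σ = 128 MPa, n = 5.37
Smallest n: copper with n = 0.931.

copper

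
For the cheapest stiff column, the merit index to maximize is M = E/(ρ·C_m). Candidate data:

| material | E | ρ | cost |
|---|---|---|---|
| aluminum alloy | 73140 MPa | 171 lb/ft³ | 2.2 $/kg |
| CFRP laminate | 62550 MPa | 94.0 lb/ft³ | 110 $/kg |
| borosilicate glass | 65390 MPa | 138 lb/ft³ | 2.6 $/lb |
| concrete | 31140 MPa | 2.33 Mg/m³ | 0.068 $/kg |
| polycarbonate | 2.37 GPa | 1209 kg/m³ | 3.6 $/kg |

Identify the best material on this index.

Putting every candidate on a common basis:
  aluminum alloy: E = 73.14 GPa, ρ = 2739 kg/m³, cost = 2.200 $/kg
  CFRP laminate: E = 62.55 GPa, ρ = 1506 kg/m³, cost = 110.0 $/kg
  borosilicate glass: E = 65.39 GPa, ρ = 2211 kg/m³, cost = 5.732 $/kg
  concrete: E = 31.14 GPa, ρ = 2330 kg/m³, cost = 0.06800 $/kg
  polycarbonate: E = 2.370 GPa, ρ = 1209 kg/m³, cost = 3.600 $/kg
  concrete: M = 197 MN·m per $
  aluminum alloy: M = 12.1 MN·m per $
  borosilicate glass: M = 5.16 MN·m per $
  polycarbonate: M = 0.545 MN·m per $
  CFRP laminate: M = 0.378 MN·m per $
Highest index: concrete.

concrete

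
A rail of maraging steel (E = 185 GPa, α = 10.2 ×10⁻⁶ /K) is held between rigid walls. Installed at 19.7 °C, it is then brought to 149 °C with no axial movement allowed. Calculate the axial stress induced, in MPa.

244 MPa

ΔT = 129.3 K. Constrained thermal stress σ = E·α·ΔT = 185.0×10³ MPa × 10.2×10⁻⁶ × 129.3 = 244 MPa (compressive).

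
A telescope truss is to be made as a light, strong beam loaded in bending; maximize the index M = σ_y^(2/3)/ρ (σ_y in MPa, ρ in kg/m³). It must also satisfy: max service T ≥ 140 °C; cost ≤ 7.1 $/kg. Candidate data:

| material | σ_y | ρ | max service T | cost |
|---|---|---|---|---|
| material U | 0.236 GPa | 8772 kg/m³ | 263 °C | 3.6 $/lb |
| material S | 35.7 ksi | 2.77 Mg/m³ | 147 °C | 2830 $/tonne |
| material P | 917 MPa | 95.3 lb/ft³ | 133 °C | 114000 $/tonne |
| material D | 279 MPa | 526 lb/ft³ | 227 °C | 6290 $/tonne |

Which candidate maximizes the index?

Screen on constraints: max service T ≥ 140 °C; cost ≤ 7.1 $/kg. Survivors: material S, material D.
Normalizing units and computing the index:
  material S: σ_y = 246.1 MPa, ρ = 2770 kg/m³
  material D: σ_y = 279.0 MPa, ρ = 8426 kg/m³
  material S: M = 14.2×10⁻³
  material D: M = 5.07×10⁻³
The maximum is for material S.

material S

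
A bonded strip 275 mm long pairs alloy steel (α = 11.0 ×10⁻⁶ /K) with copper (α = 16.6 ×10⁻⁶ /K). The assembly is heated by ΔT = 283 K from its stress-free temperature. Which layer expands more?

copper

α(alloy steel) = 11.0×10⁻⁶/K vs α(copper) = 16.6×10⁻⁶/K.
Higher α expands more for the same ΔT: copper.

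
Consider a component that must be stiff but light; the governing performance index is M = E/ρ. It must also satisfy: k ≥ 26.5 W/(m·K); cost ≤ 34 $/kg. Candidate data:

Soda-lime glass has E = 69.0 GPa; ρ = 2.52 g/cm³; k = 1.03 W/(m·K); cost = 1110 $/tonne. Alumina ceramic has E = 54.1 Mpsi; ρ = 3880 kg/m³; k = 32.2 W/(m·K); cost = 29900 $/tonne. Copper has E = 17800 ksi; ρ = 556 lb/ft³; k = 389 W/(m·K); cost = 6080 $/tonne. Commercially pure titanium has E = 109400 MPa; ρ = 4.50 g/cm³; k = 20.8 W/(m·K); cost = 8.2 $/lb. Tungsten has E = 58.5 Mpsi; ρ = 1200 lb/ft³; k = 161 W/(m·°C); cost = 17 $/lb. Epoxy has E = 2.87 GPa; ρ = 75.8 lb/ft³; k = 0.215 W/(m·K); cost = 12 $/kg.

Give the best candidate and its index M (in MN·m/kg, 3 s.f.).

Screen on constraints: k ≥ 26.5 W/(m·K); cost ≤ 34 $/kg. Survivors: alumina ceramic, copper.
After converting to SI:
  alumina ceramic: E = 373.0 GPa, ρ = 3880 kg/m³
  copper: E = 122.7 GPa, ρ = 8906 kg/m³
  alumina ceramic: M = 96.1 MN·m/kg
  copper: M = 13.8 MN·m/kg
The maximum is for alumina ceramic.

alumina ceramic, M = 96.1 MN·m/kg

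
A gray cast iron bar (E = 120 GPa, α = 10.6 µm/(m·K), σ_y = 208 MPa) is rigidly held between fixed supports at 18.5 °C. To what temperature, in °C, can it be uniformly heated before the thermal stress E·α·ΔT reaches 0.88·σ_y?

162 °C

E·α·ΔT = 183.0 MPa ⇒ ΔT = 183.0 / (120.0×10³ × 10.6×10⁻⁶) = 143.9 K.
T = 18.5 + 143.9 = 162.4 °C.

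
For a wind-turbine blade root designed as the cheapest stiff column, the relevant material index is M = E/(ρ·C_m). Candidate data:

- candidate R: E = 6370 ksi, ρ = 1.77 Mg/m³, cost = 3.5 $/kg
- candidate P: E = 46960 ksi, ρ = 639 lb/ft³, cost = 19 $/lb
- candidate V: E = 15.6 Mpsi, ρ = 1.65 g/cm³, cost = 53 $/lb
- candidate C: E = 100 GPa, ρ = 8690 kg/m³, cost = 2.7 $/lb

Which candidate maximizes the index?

Convert each candidate to consistent units, then evaluate M:
  candidate R: E = 43.92 GPa, ρ = 1770 kg/m³, cost = 3.500 $/kg
  candidate P: E = 323.8 GPa, ρ = 10240 kg/m³, cost = 41.89 $/kg
  candidate V: E = 107.6 GPa, ρ = 1650 kg/m³, cost = 116.8 $/kg
  candidate C: E = 100.0 GPa, ρ = 8690 kg/m³, cost = 5.952 $/kg
  candidate R: M = 7.09 MN·m per $
  candidate C: M = 1.93 MN·m per $
  candidate P: M = 0.755 MN·m per $
  candidate V: M = 0.558 MN·m per $
The maximum is for candidate R.

candidate R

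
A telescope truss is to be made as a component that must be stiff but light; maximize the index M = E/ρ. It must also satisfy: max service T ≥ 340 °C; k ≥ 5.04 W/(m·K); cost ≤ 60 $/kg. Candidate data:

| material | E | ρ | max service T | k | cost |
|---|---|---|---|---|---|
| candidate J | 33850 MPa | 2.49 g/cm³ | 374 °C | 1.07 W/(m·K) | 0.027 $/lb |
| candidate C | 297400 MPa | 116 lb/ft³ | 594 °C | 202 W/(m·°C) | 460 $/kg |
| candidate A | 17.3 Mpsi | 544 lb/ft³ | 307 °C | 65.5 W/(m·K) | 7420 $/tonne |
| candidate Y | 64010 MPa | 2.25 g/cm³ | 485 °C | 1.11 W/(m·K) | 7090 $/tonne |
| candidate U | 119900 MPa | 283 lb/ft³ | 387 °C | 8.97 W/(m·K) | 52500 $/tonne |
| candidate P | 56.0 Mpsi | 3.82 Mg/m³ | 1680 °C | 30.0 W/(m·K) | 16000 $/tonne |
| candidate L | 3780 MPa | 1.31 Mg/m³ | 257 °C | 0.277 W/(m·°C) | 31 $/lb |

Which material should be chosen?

candidate P

Screen on constraints: max service T ≥ 340 °C; k ≥ 5.04 W/(m·K); cost ≤ 60 $/kg. Survivors: candidate U, candidate P.
Putting every candidate on a common basis:
  candidate U: E = 119.9 GPa, ρ = 4533 kg/m³
  candidate P: E = 386.1 GPa, ρ = 3820 kg/m³
  candidate P: M = 101 MN·m/kg
  candidate U: M = 26.4 MN·m/kg
The maximum is for candidate P.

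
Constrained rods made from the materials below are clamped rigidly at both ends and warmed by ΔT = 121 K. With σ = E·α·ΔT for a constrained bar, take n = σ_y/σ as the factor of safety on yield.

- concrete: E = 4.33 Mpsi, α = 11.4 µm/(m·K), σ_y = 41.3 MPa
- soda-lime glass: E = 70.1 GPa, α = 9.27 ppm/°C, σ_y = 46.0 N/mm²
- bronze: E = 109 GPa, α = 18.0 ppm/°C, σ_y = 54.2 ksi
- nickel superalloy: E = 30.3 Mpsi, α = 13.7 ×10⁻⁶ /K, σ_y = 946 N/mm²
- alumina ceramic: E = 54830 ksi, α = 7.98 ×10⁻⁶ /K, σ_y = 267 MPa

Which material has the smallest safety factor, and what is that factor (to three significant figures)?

Per material, after unit conversion:
  concrete: E = 29.85, α = 11.4, σ_y = 41.30 → σ = 41.2 MPa, n = 1.00
  soda-lime glass: E = 70.10, α = 9.27, σ_y = 46.00 → σ = 78.6 MPa, n = 0.585
  bronze: E = 109.0, α = 18.0, σ_y = 373.7 → σ = 237 MPa, n = 1.57
  nickel superalloy: E = 208.9, α = 13.7, σ_y = 946.0 → σ = 346 MPa, n = 2.73
  alumina ceramic: E = 378.0, α = 7.98, σ_y = 267.0 → σ = 365 MPa, n = 0.731
Soda-lime glass has the lowest safety factor, n = 0.585.

soda-lime glass, n = 0.585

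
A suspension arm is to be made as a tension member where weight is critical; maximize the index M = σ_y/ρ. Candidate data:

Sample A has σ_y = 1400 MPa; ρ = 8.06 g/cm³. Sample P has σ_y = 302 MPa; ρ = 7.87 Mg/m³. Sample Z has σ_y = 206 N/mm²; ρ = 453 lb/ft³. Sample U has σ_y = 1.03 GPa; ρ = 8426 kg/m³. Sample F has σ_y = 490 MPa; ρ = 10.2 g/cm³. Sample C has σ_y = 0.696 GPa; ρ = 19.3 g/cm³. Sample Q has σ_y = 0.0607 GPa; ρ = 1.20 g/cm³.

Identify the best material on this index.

sample A

In SI units:
  sample A: σ_y = 1400 MPa, ρ = 8060 kg/m³
  sample P: σ_y = 302.0 MPa, ρ = 7870 kg/m³
  sample Z: σ_y = 206.0 MPa, ρ = 7256 kg/m³
  sample U: σ_y = 1030 MPa, ρ = 8426 kg/m³
  sample F: σ_y = 490.0 MPa, ρ = 10200 kg/m³
  sample C: σ_y = 696.0 MPa, ρ = 19300 kg/m³
  sample Q: σ_y = 60.70 MPa, ρ = 1200 kg/m³
  sample A: M = 174 kN·m/kg
  sample U: M = 122 kN·m/kg
  sample Q: M = 50.6 kN·m/kg
  sample F: M = 48.0 kN·m/kg
  sample P: M = 38.4 kN·m/kg
  sample C: M = 36.1 kN·m/kg
  sample Z: M = 28.4 kN·m/kg
Sample A has the largest M.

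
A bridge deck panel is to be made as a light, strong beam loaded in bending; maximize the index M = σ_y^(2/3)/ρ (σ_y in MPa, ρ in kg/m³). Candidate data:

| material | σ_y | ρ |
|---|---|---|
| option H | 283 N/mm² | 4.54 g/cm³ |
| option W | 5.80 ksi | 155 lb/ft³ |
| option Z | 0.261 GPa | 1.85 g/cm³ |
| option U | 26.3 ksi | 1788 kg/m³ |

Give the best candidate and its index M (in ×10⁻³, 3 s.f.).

option Z, M = 22.1×10⁻³

Putting every candidate on a common basis:
  option H: σ_y = 283.0 MPa, ρ = 4540 kg/m³
  option W: σ_y = 39.99 MPa, ρ = 2483 kg/m³
  option Z: σ_y = 261.0 MPa, ρ = 1850 kg/m³
  option U: σ_y = 181.3 MPa, ρ = 1788 kg/m³
  option Z: M = 22.1×10⁻³
  option U: M = 17.9×10⁻³
  option H: M = 9.49×10⁻³
  option W: M = 4.71×10⁻³
Option Z ranks first.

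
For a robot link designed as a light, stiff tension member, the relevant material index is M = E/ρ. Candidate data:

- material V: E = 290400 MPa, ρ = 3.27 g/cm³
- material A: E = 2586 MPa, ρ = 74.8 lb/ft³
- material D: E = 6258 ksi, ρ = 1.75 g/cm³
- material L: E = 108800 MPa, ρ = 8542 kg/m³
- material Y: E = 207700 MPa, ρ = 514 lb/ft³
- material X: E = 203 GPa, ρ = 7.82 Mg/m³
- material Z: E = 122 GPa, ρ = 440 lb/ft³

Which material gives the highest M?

In SI units:
  material V: E = 290.4 GPa, ρ = 3270 kg/m³
  material A: E = 2.586 GPa, ρ = 1198 kg/m³
  material D: E = 43.15 GPa, ρ = 1750 kg/m³
  material L: E = 108.8 GPa, ρ = 8542 kg/m³
  material Y: E = 207.7 GPa, ρ = 8233 kg/m³
  material X: E = 203.0 GPa, ρ = 7820 kg/m³
  material Z: E = 122.0 GPa, ρ = 7048 kg/m³
  material V: M = 88.8 MN·m/kg
  material X: M = 26.0 MN·m/kg
  material Y: M = 25.2 MN·m/kg
  material D: M = 24.7 MN·m/kg
  material Z: M = 17.3 MN·m/kg
  material L: M = 12.7 MN·m/kg
  material A: M = 2.16 MN·m/kg
Material V ranks first.

material V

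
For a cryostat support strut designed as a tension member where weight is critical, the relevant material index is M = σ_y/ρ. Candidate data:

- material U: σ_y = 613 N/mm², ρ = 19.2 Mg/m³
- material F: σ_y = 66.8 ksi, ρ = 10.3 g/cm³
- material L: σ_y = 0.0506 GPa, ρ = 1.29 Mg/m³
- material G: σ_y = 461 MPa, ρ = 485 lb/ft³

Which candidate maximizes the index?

Putting every candidate on a common basis:
  material U: σ_y = 613.0 MPa, ρ = 19200 kg/m³
  material F: σ_y = 460.6 MPa, ρ = 10300 kg/m³
  material L: σ_y = 50.60 MPa, ρ = 1290 kg/m³
  material G: σ_y = 461.0 MPa, ρ = 7769 kg/m³
  material G: M = 59.3 kN·m/kg
  material F: M = 44.7 kN·m/kg
  material L: M = 39.2 kN·m/kg
  material U: M = 31.9 kN·m/kg
Material G ranks first.

material G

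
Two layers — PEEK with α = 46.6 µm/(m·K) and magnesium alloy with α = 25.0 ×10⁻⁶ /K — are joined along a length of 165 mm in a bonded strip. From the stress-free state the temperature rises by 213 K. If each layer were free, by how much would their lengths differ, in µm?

Δα = |46.6 − 25.0|×10⁻⁶/K = 21.6×10⁻⁶/K.
ΔL_mismatch = Δα·L·ΔT = 21.6×10⁻⁶ × 165.0 mm × 213.0 K = 759 µm.

759 µm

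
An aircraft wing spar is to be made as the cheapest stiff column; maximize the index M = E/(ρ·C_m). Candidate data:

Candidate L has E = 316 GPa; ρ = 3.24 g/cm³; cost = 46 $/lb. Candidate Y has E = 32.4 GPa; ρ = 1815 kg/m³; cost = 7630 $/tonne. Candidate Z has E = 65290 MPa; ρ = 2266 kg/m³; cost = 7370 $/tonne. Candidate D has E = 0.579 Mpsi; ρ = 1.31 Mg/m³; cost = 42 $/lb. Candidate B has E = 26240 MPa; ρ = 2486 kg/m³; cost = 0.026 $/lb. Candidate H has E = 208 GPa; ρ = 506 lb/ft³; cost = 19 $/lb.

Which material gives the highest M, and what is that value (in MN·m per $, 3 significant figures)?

After converting to SI:
  candidate L: E = 316.0 GPa, ρ = 3240 kg/m³, cost = 101.4 $/kg
  candidate Y: E = 32.40 GPa, ρ = 1815 kg/m³, cost = 7.630 $/kg
  candidate Z: E = 65.29 GPa, ρ = 2266 kg/m³, cost = 7.370 $/kg
  candidate D: E = 3.992 GPa, ρ = 1310 kg/m³, cost = 92.59 $/kg
  candidate B: E = 26.24 GPa, ρ = 2486 kg/m³, cost = 0.05732 $/kg
  candidate H: E = 208.0 GPa, ρ = 8105 kg/m³, cost = 41.89 $/kg
  candidate B: M = 184 MN·m per $
  candidate Z: M = 3.91 MN·m per $
  candidate Y: M = 2.34 MN·m per $
  candidate L: M = 0.962 MN·m per $
  candidate H: M = 0.613 MN·m per $
  candidate D: M = 0.0329 MN·m per $
The maximum is for candidate B.

candidate B, M = 184 MN·m per $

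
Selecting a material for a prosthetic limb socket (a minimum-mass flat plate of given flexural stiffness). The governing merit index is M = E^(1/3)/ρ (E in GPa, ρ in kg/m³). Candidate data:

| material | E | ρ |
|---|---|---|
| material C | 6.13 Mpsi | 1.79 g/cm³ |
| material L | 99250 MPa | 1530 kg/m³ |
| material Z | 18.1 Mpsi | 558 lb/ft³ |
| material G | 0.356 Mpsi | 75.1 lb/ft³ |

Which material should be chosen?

material L

Normalizing units and computing the index:
  material C: E = 42.26 GPa, ρ = 1790 kg/m³
  material L: E = 99.25 GPa, ρ = 1530 kg/m³
  material Z: E = 124.8 GPa, ρ = 8938 kg/m³
  material G: E = 2.455 GPa, ρ = 1203 kg/m³
  material L: M = 3.03×10⁻³
  material C: M = 1.95×10⁻³
  material G: M = 1.12×10⁻³
  material Z: M = 0.559×10⁻³
Material L has the largest M.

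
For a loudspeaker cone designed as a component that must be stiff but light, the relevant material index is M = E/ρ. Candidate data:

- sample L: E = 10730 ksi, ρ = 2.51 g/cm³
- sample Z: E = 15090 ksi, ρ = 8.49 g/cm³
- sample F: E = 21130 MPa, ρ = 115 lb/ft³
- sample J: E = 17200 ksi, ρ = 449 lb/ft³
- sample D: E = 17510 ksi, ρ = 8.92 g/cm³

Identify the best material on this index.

sample L

Normalizing units and computing the index:
  sample L: E = 73.98 GPa, ρ = 2510 kg/m³
  sample Z: E = 104.0 GPa, ρ = 8490 kg/m³
  sample F: E = 21.13 GPa, ρ = 1842 kg/m³
  sample J: E = 118.6 GPa, ρ = 7192 kg/m³
  sample D: E = 120.7 GPa, ρ = 8920 kg/m³
  sample L: M = 29.5 MN·m/kg
  sample J: M = 16.5 MN·m/kg
  sample D: M = 13.5 MN·m/kg
  sample Z: M = 12.3 MN·m/kg
  sample F: M = 11.5 MN·m/kg
Highest index: sample L.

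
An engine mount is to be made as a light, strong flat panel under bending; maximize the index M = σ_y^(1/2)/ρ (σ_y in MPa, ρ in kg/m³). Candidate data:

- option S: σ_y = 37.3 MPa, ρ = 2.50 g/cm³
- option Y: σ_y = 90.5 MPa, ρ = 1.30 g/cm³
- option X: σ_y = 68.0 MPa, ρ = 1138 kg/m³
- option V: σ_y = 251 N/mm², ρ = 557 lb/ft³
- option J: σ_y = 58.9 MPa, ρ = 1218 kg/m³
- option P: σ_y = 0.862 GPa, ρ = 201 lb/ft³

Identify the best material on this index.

In SI units:
  option S: σ_y = 37.30 MPa, ρ = 2500 kg/m³
  option Y: σ_y = 90.50 MPa, ρ = 1300 kg/m³
  option X: σ_y = 68.00 MPa, ρ = 1138 kg/m³
  option V: σ_y = 251.0 MPa, ρ = 8922 kg/m³
  option J: σ_y = 58.90 MPa, ρ = 1218 kg/m³
  option P: σ_y = 862.0 MPa, ρ = 3220 kg/m³
  option P: M = 9.12×10⁻³
  option Y: M = 7.32×10⁻³
  option X: M = 7.25×10⁻³
  option J: M = 6.30×10⁻³
  option S: M = 2.44×10⁻³
  option V: M = 1.78×10⁻³
Option P has the largest M.

option P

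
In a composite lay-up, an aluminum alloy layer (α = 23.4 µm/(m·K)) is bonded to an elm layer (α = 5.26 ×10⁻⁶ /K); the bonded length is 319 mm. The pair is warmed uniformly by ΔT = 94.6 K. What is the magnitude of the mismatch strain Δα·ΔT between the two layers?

Δα = |23.4 − 5.26|×10⁻⁶/K = 18.1×10⁻⁶/K.
Mismatch strain = Δα·ΔT = 18.1×10⁻⁶ × 94.6 = 1.72×10⁻³.

1.72×10⁻³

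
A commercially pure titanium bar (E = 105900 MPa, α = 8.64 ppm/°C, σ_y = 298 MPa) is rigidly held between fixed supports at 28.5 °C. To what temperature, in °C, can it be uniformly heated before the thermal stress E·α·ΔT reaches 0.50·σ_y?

E = 105900 MPa = 105.9 GPa.
E·α·ΔT = 149.0 MPa ⇒ ΔT = 149.0 / (105.9×10³ × 8.64×10⁻⁶) = 162.8 K.
T = 28.5 + 162.8 = 191.3 °C.

191 °C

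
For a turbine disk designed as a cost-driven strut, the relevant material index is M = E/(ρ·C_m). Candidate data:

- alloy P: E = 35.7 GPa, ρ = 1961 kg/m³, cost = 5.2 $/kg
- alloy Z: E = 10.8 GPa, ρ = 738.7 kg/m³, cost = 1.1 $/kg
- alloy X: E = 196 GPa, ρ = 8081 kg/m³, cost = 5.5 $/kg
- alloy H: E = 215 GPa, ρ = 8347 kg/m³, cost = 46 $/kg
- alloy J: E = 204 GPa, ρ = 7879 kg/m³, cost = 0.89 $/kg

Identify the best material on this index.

alloy J

Per-candidate index values:
  alloy J: M = 29.1 MN·m per $
  alloy Z: M = 13.3 MN·m per $
  alloy X: M = 4.41 MN·m per $
  alloy P: M = 3.50 MN·m per $
  alloy H: M = 0.560 MN·m per $
Highest index: alloy J.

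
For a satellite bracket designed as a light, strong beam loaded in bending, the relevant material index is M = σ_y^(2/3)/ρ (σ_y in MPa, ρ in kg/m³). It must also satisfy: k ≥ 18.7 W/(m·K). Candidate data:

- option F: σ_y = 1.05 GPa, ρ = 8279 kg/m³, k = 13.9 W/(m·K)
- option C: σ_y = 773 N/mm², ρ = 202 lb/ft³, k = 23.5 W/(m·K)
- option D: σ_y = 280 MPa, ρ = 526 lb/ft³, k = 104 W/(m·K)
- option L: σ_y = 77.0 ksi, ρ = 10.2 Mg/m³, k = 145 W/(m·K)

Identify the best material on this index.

Screen on constraints: k ≥ 18.7 W/(m·K). Survivors: option C, option D, option L.
Putting every candidate on a common basis:
  option C: σ_y = 773.0 MPa, ρ = 3236 kg/m³
  option D: σ_y = 280.0 MPa, ρ = 8426 kg/m³
  option L: σ_y = 530.9 MPa, ρ = 10200 kg/m³
  option C: M = 26.0×10⁻³
  option L: M = 6.43×10⁻³
  option D: M = 5.08×10⁻³
Highest index: option C.

option C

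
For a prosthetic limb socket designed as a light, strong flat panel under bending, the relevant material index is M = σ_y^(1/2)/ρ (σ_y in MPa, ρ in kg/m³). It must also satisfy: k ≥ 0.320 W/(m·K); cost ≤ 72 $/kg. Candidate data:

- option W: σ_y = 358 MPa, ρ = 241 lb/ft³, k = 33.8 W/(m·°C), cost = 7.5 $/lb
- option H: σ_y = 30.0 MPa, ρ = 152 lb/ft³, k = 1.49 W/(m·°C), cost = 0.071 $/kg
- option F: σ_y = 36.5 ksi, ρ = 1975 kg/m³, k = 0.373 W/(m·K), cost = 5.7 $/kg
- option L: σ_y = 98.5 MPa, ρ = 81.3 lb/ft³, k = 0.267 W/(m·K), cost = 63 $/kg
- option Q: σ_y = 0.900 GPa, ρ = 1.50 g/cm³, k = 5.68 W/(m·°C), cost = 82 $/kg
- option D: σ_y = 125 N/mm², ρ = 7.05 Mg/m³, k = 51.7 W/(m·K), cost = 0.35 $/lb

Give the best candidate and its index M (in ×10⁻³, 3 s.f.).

option F, M = 8.03×10⁻³

Screen on constraints: k ≥ 0.320 W/(m·K); cost ≤ 72 $/kg. Survivors: option W, option H, option F, option D.
In SI units:
  option W: σ_y = 358.0 MPa, ρ = 3860 kg/m³
  option H: σ_y = 30.00 MPa, ρ = 2435 kg/m³
  option F: σ_y = 251.7 MPa, ρ = 1975 kg/m³
  option D: σ_y = 125.0 MPa, ρ = 7050 kg/m³
  option F: M = 8.03×10⁻³
  option W: M = 4.90×10⁻³
  option H: M = 2.25×10⁻³
  option D: M = 1.59×10⁻³
Highest index: option F.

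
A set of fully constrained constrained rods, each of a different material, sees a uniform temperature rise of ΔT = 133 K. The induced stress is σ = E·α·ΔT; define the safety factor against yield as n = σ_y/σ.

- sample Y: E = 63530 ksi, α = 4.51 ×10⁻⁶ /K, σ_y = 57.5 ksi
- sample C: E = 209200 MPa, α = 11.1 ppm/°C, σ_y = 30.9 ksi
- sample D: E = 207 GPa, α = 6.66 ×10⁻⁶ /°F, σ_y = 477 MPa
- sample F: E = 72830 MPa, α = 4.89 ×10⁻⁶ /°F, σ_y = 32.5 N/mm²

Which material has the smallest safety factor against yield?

With everything in SI (GPa, ×10⁻⁶/K, MPa):
  sample Y: E = 438.0, α = 4.51, σ_y = 396.4 → σ = 263 MPa, n = 1.51
  sample C: E = 209.2, α = 11.1, σ_y = 213.0 → σ = 309 MPa, n = 0.690
  sample D: E = 207.0, α = 12.0, σ_y = 477.0 → σ = 330 MPa, n = 1.45
  sample F: E = 72.83, α = 8.80, σ_y = 32.50 → σ = 85.3 MPa, n = 0.381
Smallest n: sample F with n = 0.381.

sample F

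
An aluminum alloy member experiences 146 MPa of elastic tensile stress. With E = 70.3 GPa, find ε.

ε = σ/E = 146 / 70300 = 2.08×10⁻³.

2.08×10⁻³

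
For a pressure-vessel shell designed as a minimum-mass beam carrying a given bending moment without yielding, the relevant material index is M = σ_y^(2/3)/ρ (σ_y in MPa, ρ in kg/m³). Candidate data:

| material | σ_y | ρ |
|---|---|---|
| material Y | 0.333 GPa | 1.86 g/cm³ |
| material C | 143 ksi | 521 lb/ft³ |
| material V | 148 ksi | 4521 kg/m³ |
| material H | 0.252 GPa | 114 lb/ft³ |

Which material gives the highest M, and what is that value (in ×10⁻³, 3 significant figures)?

material Y, M = 25.8×10⁻³

In SI units:
  material Y: σ_y = 333.0 MPa, ρ = 1860 kg/m³
  material C: σ_y = 986.0 MPa, ρ = 8346 kg/m³
  material V: σ_y = 1020 MPa, ρ = 4521 kg/m³
  material H: σ_y = 252.0 MPa, ρ = 1826 kg/m³
  material Y: M = 25.8×10⁻³
  material V: M = 22.4×10⁻³
  material H: M = 21.8×10⁻³
  material C: M = 11.9×10⁻³
The maximum is for material Y.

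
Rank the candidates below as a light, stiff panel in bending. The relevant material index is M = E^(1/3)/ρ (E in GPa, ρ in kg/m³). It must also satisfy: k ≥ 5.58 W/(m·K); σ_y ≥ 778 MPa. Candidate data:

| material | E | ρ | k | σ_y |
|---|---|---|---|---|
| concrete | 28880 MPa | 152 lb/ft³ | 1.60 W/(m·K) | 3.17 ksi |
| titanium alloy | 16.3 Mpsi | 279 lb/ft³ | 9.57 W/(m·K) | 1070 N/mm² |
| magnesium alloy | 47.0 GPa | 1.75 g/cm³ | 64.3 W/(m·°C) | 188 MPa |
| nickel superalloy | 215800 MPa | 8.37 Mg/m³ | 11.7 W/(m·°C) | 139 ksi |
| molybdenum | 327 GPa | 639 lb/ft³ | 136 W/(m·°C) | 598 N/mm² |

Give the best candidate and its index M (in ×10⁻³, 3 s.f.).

titanium alloy, M = 1.08×10⁻³

Screen on constraints: k ≥ 5.58 W/(m·K); σ_y ≥ 778 MPa. Survivors: titanium alloy, nickel superalloy.
Normalizing units and computing the index:
  titanium alloy: E = 112.4 GPa, ρ = 4469 kg/m³
  nickel superalloy: E = 215.8 GPa, ρ = 8370 kg/m³
  titanium alloy: M = 1.08×10⁻³
  nickel superalloy: M = 0.717×10⁻³
Titanium alloy ranks first.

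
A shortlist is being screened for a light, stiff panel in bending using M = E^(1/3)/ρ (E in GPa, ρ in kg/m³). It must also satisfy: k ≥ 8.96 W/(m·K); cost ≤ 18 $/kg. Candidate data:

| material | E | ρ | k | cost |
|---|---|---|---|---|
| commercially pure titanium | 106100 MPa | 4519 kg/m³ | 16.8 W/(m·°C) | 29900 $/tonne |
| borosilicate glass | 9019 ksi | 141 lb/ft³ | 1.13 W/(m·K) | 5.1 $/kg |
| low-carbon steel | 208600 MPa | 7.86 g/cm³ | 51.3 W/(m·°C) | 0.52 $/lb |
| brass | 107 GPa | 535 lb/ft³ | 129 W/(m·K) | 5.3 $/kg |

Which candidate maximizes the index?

low-carbon steel

Screen on constraints: k ≥ 8.96 W/(m·K); cost ≤ 18 $/kg. Survivors: low-carbon steel, brass.
Putting every candidate on a common basis:
  low-carbon steel: E = 208.6 GPa, ρ = 7860 kg/m³
  brass: E = 107.0 GPa, ρ = 8570 kg/m³
  low-carbon steel: M = 0.755×10⁻³
  brass: M = 0.554×10⁻³
Low-carbon steel ranks first.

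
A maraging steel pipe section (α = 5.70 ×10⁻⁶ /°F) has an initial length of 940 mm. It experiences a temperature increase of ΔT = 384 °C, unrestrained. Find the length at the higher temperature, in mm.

Convert α: 5.70×10⁻⁶/°F × (9/5) = 10.3×10⁻⁶/K.
ΔL = α·L₀·ΔT = 10.3×10⁻⁶ × 940 mm × 384.0 K = 3.70 mm.
L = L₀ + ΔL = 940 + 3.70 = 943.70 mm.

943.70 mm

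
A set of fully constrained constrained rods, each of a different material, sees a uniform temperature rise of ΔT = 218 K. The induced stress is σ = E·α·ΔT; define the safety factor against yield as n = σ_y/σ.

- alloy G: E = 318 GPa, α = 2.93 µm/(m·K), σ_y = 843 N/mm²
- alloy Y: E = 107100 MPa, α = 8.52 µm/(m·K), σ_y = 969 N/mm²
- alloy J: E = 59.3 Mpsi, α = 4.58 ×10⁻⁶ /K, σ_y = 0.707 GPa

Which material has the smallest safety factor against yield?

alloy J

In consistent units (E in GPa, α in ×10⁻⁶/K, σ_y in MPa):
  alloy G: E = 318.0, α = 2.93, σ_y = 843.0 → σ = 203 MPa, n = 4.15
  alloy Y: E = 107.1, α = 8.52, σ_y = 969.0 → σ = 199 MPa, n = 4.87
  alloy J: E = 408.9, α = 4.58, σ_y = 707.0 → σ = 408 MPa, n = 1.73
The minimum is alloy J at n = 1.73.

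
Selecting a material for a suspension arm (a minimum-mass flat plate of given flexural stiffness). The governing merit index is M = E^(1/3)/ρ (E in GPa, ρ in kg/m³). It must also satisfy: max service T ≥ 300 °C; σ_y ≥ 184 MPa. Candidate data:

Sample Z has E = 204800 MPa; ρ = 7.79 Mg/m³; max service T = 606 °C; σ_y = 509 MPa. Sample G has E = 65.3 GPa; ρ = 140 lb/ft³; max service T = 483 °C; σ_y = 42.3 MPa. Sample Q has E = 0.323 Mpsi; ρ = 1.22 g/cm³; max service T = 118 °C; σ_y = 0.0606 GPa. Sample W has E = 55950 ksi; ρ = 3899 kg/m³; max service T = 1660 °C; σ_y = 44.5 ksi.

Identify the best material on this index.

sample W

Screen on constraints: max service T ≥ 300 °C; σ_y ≥ 184 MPa. Survivors: sample Z, sample W.
In SI units:
  sample Z: E = 204.8 GPa, ρ = 7790 kg/m³
  sample W: E = 385.8 GPa, ρ = 3899 kg/m³
  sample W: M = 1.87×10⁻³
  sample Z: M = 0.757×10⁻³
Sample W has the largest M.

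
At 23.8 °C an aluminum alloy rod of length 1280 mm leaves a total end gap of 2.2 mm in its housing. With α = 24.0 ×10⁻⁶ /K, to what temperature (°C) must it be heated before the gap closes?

α·L₀·ΔT = 2.2 mm ⇒ ΔT = 2.2 / (24.0×10⁻⁶ × 1280.0) = 71.61 K.
T = 23.8 + 71.61 = 95.41 °C.

95.4 °C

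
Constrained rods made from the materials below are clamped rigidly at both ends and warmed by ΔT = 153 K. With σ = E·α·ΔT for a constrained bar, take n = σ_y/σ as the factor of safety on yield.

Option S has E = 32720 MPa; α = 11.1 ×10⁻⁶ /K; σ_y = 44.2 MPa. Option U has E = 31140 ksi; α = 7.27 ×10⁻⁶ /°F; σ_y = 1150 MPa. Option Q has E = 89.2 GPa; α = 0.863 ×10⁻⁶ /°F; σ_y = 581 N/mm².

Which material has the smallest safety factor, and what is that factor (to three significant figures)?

In consistent units (E in GPa, α in ×10⁻⁶/K, σ_y in MPa):
  option S: E = 32.72, α = 11.1, σ_y = 44.20 → σ = 55.6 MPa, n = 0.795
  option U: E = 214.7, α = 13.1, σ_y = 1150 → σ = 430 MPa, n = 2.68
  option Q: E = 89.20, α = 1.55, σ_y = 581.0 → σ = 21.2 MPa, n = 27.4
Option S has the lowest safety factor, n = 0.795.

option S, n = 0.795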